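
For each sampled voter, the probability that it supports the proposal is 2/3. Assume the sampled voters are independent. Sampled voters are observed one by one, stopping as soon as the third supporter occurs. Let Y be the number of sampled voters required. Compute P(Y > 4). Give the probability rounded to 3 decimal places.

0.407

Needing more than 4 sampled voters ⇔ fewer than 3 successes in the first 4. With X ~ Binomial(4, 0.666667), P(Y > 4) = P(X ≤ 2).
  k=0: C(4,0)·0.666667^0·0.333333^4 = 0.01235
  k=1: C(4,1)·0.666667^1·0.333333^3 = 0.09877
  k=2: C(4,2)·0.666667^2·0.333333^2 = 0.29630
P(X ≤ 2) = 0.40741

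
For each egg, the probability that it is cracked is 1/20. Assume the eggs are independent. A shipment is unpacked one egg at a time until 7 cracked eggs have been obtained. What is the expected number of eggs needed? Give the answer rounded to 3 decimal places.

Y = total eggs until the seventh success; negative binomial with r=7, p=0.05.
E[Y] = r / p = 7 / 0.05 = 140.00000

140.000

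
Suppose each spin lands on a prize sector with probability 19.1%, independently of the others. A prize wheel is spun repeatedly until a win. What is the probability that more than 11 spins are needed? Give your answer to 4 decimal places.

0.0971

Y = number of spins to the first success; geometric, p = 0.191.
P(Y > 11) = P(first 11 all fail) = (1−p)^11 = 0.097148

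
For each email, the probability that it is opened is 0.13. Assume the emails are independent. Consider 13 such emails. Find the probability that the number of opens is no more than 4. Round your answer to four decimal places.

0.9807

X ~ Binomial(13, 0.13); P(X ≤ 4) = Σ C(13,k) p^k (1−p)^(13−k) over k:
  k=0: C(13,0)·0.13^0·0.87^13 = 0.163588
  k=1: C(13,1)·0.13^1·0.87^12 = 0.317774
  k=2: C(13,2)·0.13^2·0.87^11 = 0.284900
  k=3: C(13,3)·0.13^3·0.87^10 = 0.156095
  k=4: C(13,4)·0.13^4·0.87^9 = 0.058311
Total = 0.980668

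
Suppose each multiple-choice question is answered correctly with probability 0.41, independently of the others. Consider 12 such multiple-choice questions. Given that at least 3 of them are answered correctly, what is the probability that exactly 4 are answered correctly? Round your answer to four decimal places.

0.2216

X ~ Binomial(12, 0.41). Want P(X=4 | X≥3) = P(X=4) / P(X≥3).
P(X=4) = C(12,4)·0.41^4·0.59^8 = 0.205379
P(X≥3) = 1 − 0.001779 − 0.014837 − 0.056706 = 0.926678
Ratio = 0.205379 / 0.926678 = 0.221630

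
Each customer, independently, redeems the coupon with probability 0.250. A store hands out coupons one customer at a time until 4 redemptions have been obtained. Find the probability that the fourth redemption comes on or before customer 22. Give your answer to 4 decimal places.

0.8376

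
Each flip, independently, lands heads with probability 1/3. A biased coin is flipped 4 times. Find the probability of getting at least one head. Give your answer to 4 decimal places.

0.8025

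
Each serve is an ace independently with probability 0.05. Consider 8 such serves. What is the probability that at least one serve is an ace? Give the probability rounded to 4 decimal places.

P(at least one) = 1 − P(none) = 1 − (1 − 0.05)^8
= 1 − 0.663420 = 0.336580

0.3366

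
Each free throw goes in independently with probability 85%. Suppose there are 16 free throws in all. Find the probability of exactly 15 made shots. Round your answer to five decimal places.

0.20965

X ~ Binomial(n=16, p=0.85).
P(X=15) = C(16,15) · p^15 · (1−p)^1
= 16 · 0.087354 · 0.15 = 0.2096501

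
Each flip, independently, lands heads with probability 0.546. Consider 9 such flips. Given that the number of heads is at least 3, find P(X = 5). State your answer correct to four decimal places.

X ~ Binomial(9, 0.546). Want P(X=5 | X≥3) = P(X=5) / P(X≥3).
P(X=5) = C(9,5)·0.546^5·0.454^4 = 0.259751
P(X≥3) = 1 − 0.000819 − 0.008869 − 0.042666 = 0.947646
Ratio = 0.259751 / 0.947646 = 0.274101

0.2741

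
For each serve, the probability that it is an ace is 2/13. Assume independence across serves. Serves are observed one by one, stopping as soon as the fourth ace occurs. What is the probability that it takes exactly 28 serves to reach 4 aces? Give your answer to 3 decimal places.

0.030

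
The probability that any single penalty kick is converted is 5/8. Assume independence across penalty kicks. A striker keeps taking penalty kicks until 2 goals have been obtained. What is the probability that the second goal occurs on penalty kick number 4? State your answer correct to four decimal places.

Y = trial on which the second success occurs; negative binomial, r=2, p=0.625.
P(Y=4) = C(3,1) · p^2 · (1−p)^2
= 3 · 0.39062 · 0.14062 = 0.164795

0.1648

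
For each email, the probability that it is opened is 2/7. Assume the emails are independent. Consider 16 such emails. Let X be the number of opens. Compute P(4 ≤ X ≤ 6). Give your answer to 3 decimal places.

X ~ Binomial(16, 0.285714); P(4 ≤ X ≤ 6) = Σ C(16,k) p^k (1−p)^(16−k) over k:
  k=4: C(16,4)·0.285714^4·0.714286^12 = 0.21393
  k=5: C(16,5)·0.285714^5·0.714286^11 = 0.20537
  k=6: C(16,6)·0.285714^6·0.714286^10 = 0.15060
Total = 0.56990

0.570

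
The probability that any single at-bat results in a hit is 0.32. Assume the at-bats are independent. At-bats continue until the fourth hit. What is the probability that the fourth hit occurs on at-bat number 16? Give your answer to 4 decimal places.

Y = trial on which the fourth success occurs; negative binomial, r=4, p=0.32.
P(Y=16) = C(15,3) · p^4 · (1−p)^12
= 455 · 0.010486 · 0.0097748 = 0.046636

0.0466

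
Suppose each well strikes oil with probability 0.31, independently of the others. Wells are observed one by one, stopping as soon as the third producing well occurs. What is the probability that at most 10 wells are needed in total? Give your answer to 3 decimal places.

0.643

Finishing within 10 wells ⇔ at least 3 successes in the first 10. With X ~ Binomial(10, 0.31), P(Y ≤ 10) = 1 − P(X ≤ 2).
  k=0: C(10,0)·0.31^0·0.69^10 = 0.02446
  k=1: C(10,1)·0.31^1·0.69^9 = 0.10990
  k=2: C(10,2)·0.31^2·0.69^8 = 0.22219
1 − 0.35656 = 0.64344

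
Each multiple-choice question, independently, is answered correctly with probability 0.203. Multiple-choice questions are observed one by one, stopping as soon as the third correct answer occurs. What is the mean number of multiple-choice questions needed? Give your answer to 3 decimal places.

14.778

Y = total multiple-choice questions until the third success; negative binomial with r=3, p=0.203.
E[Y] = r / p = 3 / 0.203 = 14.77833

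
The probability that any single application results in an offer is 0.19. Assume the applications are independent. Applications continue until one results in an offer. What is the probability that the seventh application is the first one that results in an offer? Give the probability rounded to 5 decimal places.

0.05366

Geometric (trials to first success), p = 0.19.
P(Y = 7) = (1−p)^6 · p = 0.28243 · 0.19 = 0.0536616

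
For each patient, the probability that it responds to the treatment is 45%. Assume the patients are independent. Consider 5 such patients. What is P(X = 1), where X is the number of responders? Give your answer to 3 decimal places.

X ~ Binomial(n=5, p=0.45).
P(X=1) = C(5,1) · p^1 · (1−p)^4
= 5 · 0.45 · 0.091506 = 0.20589

0.206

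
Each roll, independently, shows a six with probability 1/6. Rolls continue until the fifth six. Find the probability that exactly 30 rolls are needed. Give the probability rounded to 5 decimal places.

0.03202

Y = trial on which the fifth success occurs; negative binomial, r=5, p=0.166667.
P(Y=30) = C(29,4) · p^5 · (1−p)^25
= 23751 · 0.0001286 · 0.010483 = 0.0320180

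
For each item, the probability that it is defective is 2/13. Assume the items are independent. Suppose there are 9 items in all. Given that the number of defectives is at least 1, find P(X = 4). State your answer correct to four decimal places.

X ~ Binomial(9, 0.153846). Want P(X=4 | X≥1) = P(X=4) / P(X≥1).
P(X=4) = C(9,4)·0.153846^4·0.846154^5 = 0.030617
P(X≥1) = 1 − 0.222354 = 0.777646
Ratio = 0.030617 / 0.777646 = 0.039371

0.0394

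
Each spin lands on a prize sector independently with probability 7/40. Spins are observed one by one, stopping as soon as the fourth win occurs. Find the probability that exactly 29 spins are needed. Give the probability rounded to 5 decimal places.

0.02505

Y = trial on which the fourth success occurs; negative binomial, r=4, p=0.175.
P(Y=29) = C(28,3) · p^4 · (1−p)^25
= 3276 · 0.00093789 · 0.0081536 = 0.0250521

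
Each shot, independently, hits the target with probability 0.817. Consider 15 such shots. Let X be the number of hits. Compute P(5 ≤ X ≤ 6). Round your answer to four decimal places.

X ~ Binomial(15, 0.817); P(5 ≤ X ≤ 6) = Σ C(15,k) p^k (1−p)^(15−k) over k:
  k=5: C(15,5)·0.817^5·0.183^10 = 0.000046
  k=6: C(15,6)·0.817^6·0.183^9 = 0.000343
Total = 0.000389

0.0004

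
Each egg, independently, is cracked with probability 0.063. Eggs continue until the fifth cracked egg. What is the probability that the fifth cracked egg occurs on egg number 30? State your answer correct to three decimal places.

0.005

Y = trial on which the fifth success occurs; negative binomial, r=5, p=0.063.
P(Y=30) = C(29,4) · p^5 · (1−p)^25
= 23751 · 9.9244e-07 · 0.19656 = 0.00463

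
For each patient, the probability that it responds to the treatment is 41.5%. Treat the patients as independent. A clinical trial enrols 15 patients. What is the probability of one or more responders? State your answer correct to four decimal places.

0.9997

P(at least one) = 1 − P(none) = 1 − (1 − 0.415)^15
= 1 − 0.000322 = 0.999678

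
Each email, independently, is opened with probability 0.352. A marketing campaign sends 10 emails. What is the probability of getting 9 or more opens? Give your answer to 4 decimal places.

X ~ Binomial(10, 0.352); P(X ≥ 9) = Σ C(10,k) p^k (1−p)^(10−k) over k:
  k=9: C(10,9)·0.352^9·0.648^1 = 0.000538
  k=10: C(10,10)·0.352^10·0.648^0 = 0.000029
Total = 0.000567

0.0006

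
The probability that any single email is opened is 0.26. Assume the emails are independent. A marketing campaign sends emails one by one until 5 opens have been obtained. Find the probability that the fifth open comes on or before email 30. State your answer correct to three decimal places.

0.921

Finishing within 30 emails ⇔ at least 5 successes in the first 30. With X ~ Binomial(30, 0.26), P(Y ≤ 30) = 1 − P(X ≤ 4).
  k=0: C(30,0)·0.26^0·0.74^30 = 0.00012
  k=1: C(30,1)·0.26^1·0.74^29 = 0.00126
  k=2: C(30,2)·0.26^2·0.74^28 = 0.00641
  k=3: C(30,3)·0.26^3·0.74^27 = 0.02102
  k=4: C(30,4)·0.26^4·0.74^26 = 0.04986
1 − 0.07867 = 0.92133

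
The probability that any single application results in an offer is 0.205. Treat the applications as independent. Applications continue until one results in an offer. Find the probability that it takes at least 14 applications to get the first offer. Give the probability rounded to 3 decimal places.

0.051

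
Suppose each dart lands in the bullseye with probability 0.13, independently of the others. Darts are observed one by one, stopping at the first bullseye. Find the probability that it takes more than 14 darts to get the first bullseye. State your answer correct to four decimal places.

Y = number of darts to the first success; geometric, p = 0.13.
P(Y > 14) = P(first 14 all fail) = (1−p)^14 = 0.142321

0.1423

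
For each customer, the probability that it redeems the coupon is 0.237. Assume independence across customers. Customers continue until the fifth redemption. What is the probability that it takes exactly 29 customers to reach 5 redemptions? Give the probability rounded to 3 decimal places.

Y = trial on which the fifth success occurs; negative binomial, r=5, p=0.237.
P(Y=29) = C(28,4) · p^5 · (1−p)^24
= 20475 · 0.00074772 · 0.0015156 = 0.02320

0.023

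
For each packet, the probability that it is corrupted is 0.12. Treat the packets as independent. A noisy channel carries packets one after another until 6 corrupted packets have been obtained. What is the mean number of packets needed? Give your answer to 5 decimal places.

50.00000

Y = total packets until the sixth success; negative binomial with r=6, p=0.12.
E[Y] = r / p = 6 / 0.12 = 50.0000000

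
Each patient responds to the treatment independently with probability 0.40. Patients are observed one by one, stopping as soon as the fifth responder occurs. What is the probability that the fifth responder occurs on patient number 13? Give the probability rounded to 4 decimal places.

0.0851

Y = trial on which the fifth success occurs; negative binomial, r=5, p=0.40.
P(Y=13) = C(12,4) · p^5 · (1−p)^8
= 495 · 0.01024 · 0.016796 = 0.085136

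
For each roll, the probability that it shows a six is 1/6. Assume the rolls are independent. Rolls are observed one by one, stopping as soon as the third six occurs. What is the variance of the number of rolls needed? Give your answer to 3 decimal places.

Y = total rolls until the third success; negative binomial with r=3, p=0.166667.
Var(Y) = r(1−p)/p² = 3·0.833333 / 0.166667² = 90.00000

90.000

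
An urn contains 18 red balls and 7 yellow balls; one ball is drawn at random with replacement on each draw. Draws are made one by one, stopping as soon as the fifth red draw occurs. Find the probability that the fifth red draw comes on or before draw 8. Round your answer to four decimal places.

0.8406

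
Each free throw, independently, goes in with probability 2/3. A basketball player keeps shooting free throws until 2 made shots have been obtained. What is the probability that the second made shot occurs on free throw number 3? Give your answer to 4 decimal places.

Y = trial on which the second success occurs; negative binomial, r=2, p=0.666667.
P(Y=3) = C(2,1) · p^2 · (1−p)^1
= 2 · 0.44444 · 0.33333 = 0.296296

0.2963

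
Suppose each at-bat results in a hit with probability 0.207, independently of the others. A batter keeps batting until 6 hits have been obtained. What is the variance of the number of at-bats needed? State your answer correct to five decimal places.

111.04110

Y = total at-bats until the sixth success; negative binomial with r=6, p=0.207.
Var(Y) = r(1−p)/p² = 6·0.793 / 0.207² = 111.0410978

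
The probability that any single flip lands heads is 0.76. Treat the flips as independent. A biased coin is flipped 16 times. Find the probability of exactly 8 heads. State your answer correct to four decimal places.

X ~ Binomial(n=16, p=0.76).
P(X=8) = C(16,8) · p^8 · (1−p)^8
= 12870 · 0.1113 · 1.1008e-05 = 0.015768

0.0158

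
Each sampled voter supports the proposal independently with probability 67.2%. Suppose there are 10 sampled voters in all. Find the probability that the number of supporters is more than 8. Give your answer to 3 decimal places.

0.110

X ~ Binomial(10, 0.672); P(X ≥ 9) = Σ C(10,k) p^k (1−p)^(10−k) over k:
  k=9: C(10,9)·0.672^9·0.328^1 = 0.09166
  k=10: C(10,10)·0.672^10·0.328^0 = 0.01878
Total = 0.11044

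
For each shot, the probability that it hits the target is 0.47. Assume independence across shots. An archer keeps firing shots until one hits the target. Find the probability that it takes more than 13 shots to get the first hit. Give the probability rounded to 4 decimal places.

0.0003

Y = number of shots to the first success; geometric, p = 0.47.
P(Y > 13) = P(first 13 all fail) = (1−p)^13 = 0.000260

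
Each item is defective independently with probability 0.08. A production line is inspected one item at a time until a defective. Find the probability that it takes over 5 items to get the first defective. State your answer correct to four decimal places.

0.6591

Y = number of items to the first success; geometric, p = 0.08.
P(Y > 5) = P(first 5 all fail) = (1−p)^5 = 0.659082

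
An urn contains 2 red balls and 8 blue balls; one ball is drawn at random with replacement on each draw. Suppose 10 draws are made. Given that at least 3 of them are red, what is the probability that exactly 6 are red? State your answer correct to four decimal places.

X ~ Binomial(10, 0.20). Want P(X=6 | X≥3) = P(X=6) / P(X≥3).
P(X=6) = C(10,6)·0.20^6·0.80^4 = 0.005505
P(X≥3) = 1 − 0.107374 − 0.268435 − 0.301990 = 0.322200
Ratio = 0.005505 / 0.322200 = 0.017086

0.0171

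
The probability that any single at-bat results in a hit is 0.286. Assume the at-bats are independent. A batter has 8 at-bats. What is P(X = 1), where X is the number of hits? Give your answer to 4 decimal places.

X ~ Binomial(n=8, p=0.286).
P(X=1) = C(8,1) · p^1 · (1−p)^7
= 8 · 0.286 · 0.094599 = 0.216443

0.2164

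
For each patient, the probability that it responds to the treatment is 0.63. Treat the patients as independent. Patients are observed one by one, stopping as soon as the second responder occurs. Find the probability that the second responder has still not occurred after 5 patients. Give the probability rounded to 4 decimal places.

Needing more than 5 patients ⇔ fewer than 2 successes in the first 5. With X ~ Binomial(5, 0.63), P(Y > 5) = P(X ≤ 1).
  k=0: C(5,0)·0.63^0·0.37^5 = 0.006934
  k=1: C(5,1)·0.63^1·0.37^4 = 0.059036
P(X ≤ 1) = 0.065970

0.0660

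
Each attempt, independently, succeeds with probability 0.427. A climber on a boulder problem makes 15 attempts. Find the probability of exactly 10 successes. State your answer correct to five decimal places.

X ~ Binomial(n=15, p=0.427).
P(X=10) = C(15,10) · p^10 · (1−p)^5
= 3003 · 0.0002015 · 0.061769 = 0.0373772

0.03738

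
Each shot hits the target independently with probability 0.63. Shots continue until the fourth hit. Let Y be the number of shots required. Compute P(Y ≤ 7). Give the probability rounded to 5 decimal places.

Finishing within 7 shots ⇔ at least 4 successes in the first 7. With X ~ Binomial(7, 0.63), P(Y ≤ 7) = 1 − P(X ≤ 3).
  k=0: C(7,0)·0.63^0·0.37^7 = 0.0009493
  k=1: C(7,1)·0.63^1·0.37^6 = 0.0113149
  k=2: C(7,2)·0.63^2·0.37^5 = 0.0577975
  k=3: C(7,3)·0.63^3·0.37^4 = 0.1640199
1 − 0.2340816 = 0.7659184

0.76592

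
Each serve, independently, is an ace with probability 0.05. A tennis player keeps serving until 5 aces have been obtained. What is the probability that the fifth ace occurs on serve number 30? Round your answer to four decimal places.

Y = trial on which the fifth success occurs; negative binomial, r=5, p=0.05.
P(Y=30) = C(29,4) · p^5 · (1−p)^25
= 23751 · 3.125e-07 · 0.27739 = 0.002059

0.0021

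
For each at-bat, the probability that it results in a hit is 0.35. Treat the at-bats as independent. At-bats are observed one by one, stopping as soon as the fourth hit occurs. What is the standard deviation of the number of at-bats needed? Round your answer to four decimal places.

Y = total at-bats until the fourth success; negative binomial with r=4, p=0.35.
SD(Y) = √[r(1−p)/p²] = √(21.224490) = 4.607004

4.6070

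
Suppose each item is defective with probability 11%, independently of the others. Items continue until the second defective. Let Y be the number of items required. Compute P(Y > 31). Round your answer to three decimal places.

0.130

Needing more than 31 items ⇔ fewer than 2 successes in the first 31. With X ~ Binomial(31, 0.11), P(Y > 31) = P(X ≤ 1).
  k=0: C(31,0)·0.11^0·0.89^31 = 0.02698
  k=1: C(31,1)·0.11^1·0.89^30 = 0.10338
P(X ≤ 1) = 0.13037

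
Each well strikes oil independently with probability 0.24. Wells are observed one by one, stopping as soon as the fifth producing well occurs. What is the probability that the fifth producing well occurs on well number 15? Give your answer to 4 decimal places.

0.0512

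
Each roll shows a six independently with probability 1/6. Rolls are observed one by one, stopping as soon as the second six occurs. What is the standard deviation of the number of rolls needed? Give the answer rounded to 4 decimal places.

Y = total rolls until the second success; negative binomial with r=2, p=0.166667.
SD(Y) = √[r(1−p)/p²] = √(60.000000) = 7.745967

7.7460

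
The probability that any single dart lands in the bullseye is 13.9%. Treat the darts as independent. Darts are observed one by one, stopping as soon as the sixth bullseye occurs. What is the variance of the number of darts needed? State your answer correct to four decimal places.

267.3775

Y = total darts until the sixth success; negative binomial with r=6, p=0.139.
Var(Y) = r(1−p)/p² = 6·0.861 / 0.139² = 267.377465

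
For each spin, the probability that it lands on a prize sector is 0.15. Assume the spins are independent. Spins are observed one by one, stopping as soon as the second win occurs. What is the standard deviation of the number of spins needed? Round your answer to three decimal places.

Y = total spins until the second success; negative binomial with r=2, p=0.15.
SD(Y) = √[r(1−p)/p²] = √(75.55556) = 8.69227

8.692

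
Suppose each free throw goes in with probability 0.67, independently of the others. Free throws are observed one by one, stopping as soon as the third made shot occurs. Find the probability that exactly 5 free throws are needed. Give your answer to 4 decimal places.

0.1965

Y = trial on which the third success occurs; negative binomial, r=3, p=0.67.
P(Y=5) = C(4,2) · p^3 · (1−p)^2
= 6 · 0.30076 · 0.1089 = 0.196519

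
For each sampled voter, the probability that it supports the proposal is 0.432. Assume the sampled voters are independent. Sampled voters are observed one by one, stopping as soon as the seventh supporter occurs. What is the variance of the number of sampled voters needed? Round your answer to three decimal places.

21.305

Y = total sampled voters until the seventh success; negative binomial with r=7, p=0.432.
Var(Y) = r(1−p)/p² = 7·0.568 / 0.432² = 21.30487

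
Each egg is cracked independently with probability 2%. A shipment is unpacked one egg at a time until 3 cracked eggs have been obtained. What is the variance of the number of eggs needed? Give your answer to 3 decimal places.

Y = total eggs until the third success; negative binomial with r=3, p=0.02.
Var(Y) = r(1−p)/p² = 3·0.98 / 0.02² = 7350.00000

7350.000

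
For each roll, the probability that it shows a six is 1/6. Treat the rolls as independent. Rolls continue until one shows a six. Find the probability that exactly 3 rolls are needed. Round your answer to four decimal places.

Geometric (trials to first success), p = 0.166667.
P(Y = 3) = (1−p)^2 · p = 0.69444 · 0.166667 = 0.115741

0.1157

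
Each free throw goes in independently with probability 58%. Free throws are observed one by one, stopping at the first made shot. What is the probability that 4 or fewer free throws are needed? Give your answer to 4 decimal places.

0.9689

Y = number of free throws to the first success; geometric, p = 0.58.
P(Y ≤ 4) = 1 − (1−p)^4 = 1 − 0.031117 = 0.968883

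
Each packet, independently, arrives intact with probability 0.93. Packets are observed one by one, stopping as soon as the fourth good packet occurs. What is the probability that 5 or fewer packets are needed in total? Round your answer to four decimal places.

Finishing within 5 packets ⇔ at least 4 successes in the first 5. With X ~ Binomial(5, 0.93), P(Y ≤ 5) = 1 − P(X ≤ 3).
  k=0: C(5,0)·0.93^0·0.07^5 = 0.000002
  k=1: C(5,1)·0.93^1·0.07^4 = 0.000112
  k=2: C(5,2)·0.93^2·0.07^3 = 0.002967
  k=3: C(5,3)·0.93^3·0.07^2 = 0.039413
1 − 0.042493 = 0.957507

0.9575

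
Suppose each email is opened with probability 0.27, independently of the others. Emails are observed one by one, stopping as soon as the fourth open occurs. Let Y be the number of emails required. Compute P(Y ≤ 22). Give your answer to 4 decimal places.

Finishing within 22 emails ⇔ at least 4 successes in the first 22. With X ~ Binomial(22, 0.27), P(Y ≤ 22) = 1 − P(X ≤ 3).
  k=0: C(22,0)·0.27^0·0.73^22 = 0.000984
  k=1: C(22,1)·0.27^1·0.73^21 = 0.008009
  k=2: C(22,2)·0.27^2·0.73^20 = 0.031103
  k=3: C(22,3)·0.27^3·0.73^19 = 0.076691
1 − 0.116787 = 0.883213

0.8832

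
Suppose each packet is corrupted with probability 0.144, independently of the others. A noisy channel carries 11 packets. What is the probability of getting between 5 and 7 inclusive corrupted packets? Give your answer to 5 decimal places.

0.01337

X ~ Binomial(11, 0.144); P(5 ≤ X ≤ 7) = Σ C(11,k) p^k (1−p)^(11−k) over k:
  k=5: C(11,5)·0.144^5·0.856^6 = 0.0112537
  k=6: C(11,6)·0.144^6·0.856^5 = 0.0018932
  k=7: C(11,7)·0.144^7·0.856^4 = 0.0002275
Total = 0.0133744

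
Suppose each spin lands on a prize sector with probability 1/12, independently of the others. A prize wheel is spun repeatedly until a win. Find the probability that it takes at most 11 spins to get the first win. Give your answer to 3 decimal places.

Y = number of spins to the first success; geometric, p = 0.083333.
P(Y ≤ 11) = 1 − (1−p)^11 = 1 − 0.38400 = 0.61600

0.616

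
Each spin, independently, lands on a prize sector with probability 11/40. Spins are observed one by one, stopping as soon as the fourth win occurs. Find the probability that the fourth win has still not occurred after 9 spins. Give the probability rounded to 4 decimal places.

Needing more than 9 spins ⇔ fewer than 4 successes in the first 9. With X ~ Binomial(9, 0.275), P(Y > 9) = P(X ≤ 3).
  k=0: C(9,0)·0.275^0·0.725^9 = 0.055340
  k=1: C(9,1)·0.275^1·0.725^8 = 0.188921
  k=2: C(9,2)·0.275^2·0.725^7 = 0.286638
  k=3: C(9,3)·0.275^3·0.725^6 = 0.253691
P(X ≤ 3) = 0.784590

0.7846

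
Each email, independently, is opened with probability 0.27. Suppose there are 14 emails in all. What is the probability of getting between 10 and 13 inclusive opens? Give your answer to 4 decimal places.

0.0007

X ~ Binomial(14, 0.27); P(10 ≤ X ≤ 13) = Σ C(14,k) p^k (1−p)^(14−k) over k:
  k=10: C(14,10)·0.27^10·0.73^4 = 0.000585
  k=11: C(14,11)·0.27^11·0.73^3 = 0.000079
  k=12: C(14,12)·0.27^12·0.73^2 = 0.000007
  k=13: C(14,13)·0.27^13·0.73^1 = 0.000000
Total = 0.000672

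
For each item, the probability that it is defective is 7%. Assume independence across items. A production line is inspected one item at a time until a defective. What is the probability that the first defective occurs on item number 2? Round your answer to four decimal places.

Geometric (trials to first success), p = 0.07.
P(Y = 2) = (1−p)^1 · p = 0.93 · 0.07 = 0.065100

0.0651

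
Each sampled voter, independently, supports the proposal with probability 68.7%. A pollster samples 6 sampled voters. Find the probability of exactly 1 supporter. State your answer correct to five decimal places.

X ~ Binomial(n=6, p=0.687).
P(X=1) = C(6,1) · p^1 · (1−p)^5
= 6 · 0.687 · 0.0030042 = 0.0123831

0.01238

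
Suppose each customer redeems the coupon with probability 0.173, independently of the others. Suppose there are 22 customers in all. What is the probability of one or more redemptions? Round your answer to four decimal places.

0.9847

P(at least one) = 1 − P(none) = 1 − (1 − 0.173)^22
= 1 − 0.015315 = 0.984685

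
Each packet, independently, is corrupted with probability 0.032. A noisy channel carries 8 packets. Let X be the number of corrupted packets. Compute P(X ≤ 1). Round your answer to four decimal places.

0.9748

X ~ Binomial(8, 0.032); P(X ≤ 1) = Σ C(8,k) p^k (1−p)^(8−k) over k:
  k=0: C(8,0)·0.032^0·0.968^8 = 0.770909
  k=1: C(8,1)·0.032^1·0.968^7 = 0.203877
Total = 0.974785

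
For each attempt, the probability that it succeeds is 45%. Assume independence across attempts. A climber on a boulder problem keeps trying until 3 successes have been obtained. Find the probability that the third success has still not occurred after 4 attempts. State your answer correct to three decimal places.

0.759

Needing more than 4 attempts ⇔ fewer than 3 successes in the first 4. With X ~ Binomial(4, 0.45), P(Y > 4) = P(X ≤ 2).
  k=0: C(4,0)·0.45^0·0.55^4 = 0.09151
  k=1: C(4,1)·0.45^1·0.55^3 = 0.29947
  k=2: C(4,2)·0.45^2·0.55^2 = 0.36754
P(X ≤ 2) = 0.75852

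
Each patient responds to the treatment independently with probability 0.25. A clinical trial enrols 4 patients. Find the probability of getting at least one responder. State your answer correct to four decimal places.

0.6836

P(at least one) = 1 − P(none) = 1 − (1 − 0.25)^4
= 1 − 0.316406 = 0.683594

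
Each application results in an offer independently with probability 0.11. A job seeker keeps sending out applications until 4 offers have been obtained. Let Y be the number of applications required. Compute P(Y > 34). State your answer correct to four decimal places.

Needing more than 34 applications ⇔ fewer than 4 successes in the first 34. With X ~ Binomial(34, 0.11), P(Y > 34) = P(X ≤ 3).
  k=0: C(34,0)·0.11^0·0.89^34 = 0.019022
  k=1: C(34,1)·0.11^1·0.89^33 = 0.079936
  k=2: C(34,2)·0.11^2·0.89^32 = 0.163015
  k=3: C(34,3)·0.11^3·0.89^31 = 0.214912
P(X ≤ 3) = 0.476885

0.4769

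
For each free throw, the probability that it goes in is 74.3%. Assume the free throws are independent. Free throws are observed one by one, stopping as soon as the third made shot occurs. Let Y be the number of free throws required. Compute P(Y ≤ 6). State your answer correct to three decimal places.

0.959

Finishing within 6 free throws ⇔ at least 3 successes in the first 6. With X ~ Binomial(6, 0.743), P(Y ≤ 6) = 1 − P(X ≤ 2).
  k=0: C(6,0)·0.743^0·0.257^6 = 0.00029
  k=1: C(6,1)·0.743^1·0.257^5 = 0.00500
  k=2: C(6,2)·0.743^2·0.257^4 = 0.03612
1 − 0.04141 = 0.95859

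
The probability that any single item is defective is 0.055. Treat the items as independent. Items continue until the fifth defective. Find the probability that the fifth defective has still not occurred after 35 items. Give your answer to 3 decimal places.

0.959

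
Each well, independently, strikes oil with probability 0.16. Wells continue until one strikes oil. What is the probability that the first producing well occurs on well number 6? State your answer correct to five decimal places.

Geometric (trials to first success), p = 0.16.
P(Y = 6) = (1−p)^5 · p = 0.41821 · 0.16 = 0.0669139

0.06691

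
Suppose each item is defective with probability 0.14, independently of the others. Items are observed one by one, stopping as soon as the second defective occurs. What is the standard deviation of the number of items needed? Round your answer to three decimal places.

9.368

Y = total items until the second success; negative binomial with r=2, p=0.14.
SD(Y) = √[r(1−p)/p²] = √(87.75510) = 9.36777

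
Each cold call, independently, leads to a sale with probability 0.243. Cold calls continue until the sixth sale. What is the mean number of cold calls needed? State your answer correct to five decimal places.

24.69136

Y = total cold calls until the sixth success; negative binomial with r=6, p=0.243.
E[Y] = r / p = 6 / 0.243 = 24.6913580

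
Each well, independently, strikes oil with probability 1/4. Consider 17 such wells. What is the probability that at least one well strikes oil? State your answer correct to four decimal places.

0.9925

P(at least one) = 1 − P(none) = 1 − (1 − 0.25)^17
= 1 − 0.007517 = 0.992483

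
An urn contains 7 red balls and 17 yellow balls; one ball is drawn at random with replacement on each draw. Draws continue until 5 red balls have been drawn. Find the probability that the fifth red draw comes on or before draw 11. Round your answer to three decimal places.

0.192

Finishing within 11 draws ⇔ at least 5 successes in the first 11. With X ~ Binomial(11, 0.291667), P(Y ≤ 11) = 1 − P(X ≤ 4).
  k=0: C(11,0)·0.291667^0·0.708333^11 = 0.02252
  k=1: C(11,1)·0.291667^1·0.708333^10 = 0.10201
  k=2: C(11,2)·0.291667^2·0.708333^9 = 0.21003
  k=3: C(11,3)·0.291667^3·0.708333^8 = 0.25945
  k=4: C(11,4)·0.291667^4·0.708333^7 = 0.21366
1 − 0.80767 = 0.19233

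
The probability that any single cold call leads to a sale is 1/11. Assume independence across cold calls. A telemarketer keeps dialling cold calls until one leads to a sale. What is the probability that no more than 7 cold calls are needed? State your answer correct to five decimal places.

0.48684

Y = number of cold calls to the first success; geometric, p = 0.090909.
P(Y ≤ 7) = 1 − (1−p)^7 = 1 − 0.5131581 = 0.4868419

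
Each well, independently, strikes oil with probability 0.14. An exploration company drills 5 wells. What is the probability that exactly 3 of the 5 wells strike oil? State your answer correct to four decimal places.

X ~ Binomial(n=5, p=0.14).
P(X=3) = C(5,3) · p^3 · (1−p)^2
= 10 · 0.002744 · 0.7396 = 0.020295

0.0203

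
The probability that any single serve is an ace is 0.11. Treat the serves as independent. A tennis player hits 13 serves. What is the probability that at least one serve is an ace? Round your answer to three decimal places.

0.780

P(at least one) = 1 − P(none) = 1 − (1 − 0.11)^13
= 1 − 0.21982 = 0.78018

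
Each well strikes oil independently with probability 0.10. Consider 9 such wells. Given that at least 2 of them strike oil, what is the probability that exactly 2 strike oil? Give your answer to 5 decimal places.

0.76473

X ~ Binomial(9, 0.10). Want P(X=2 | X≥2) = P(X=2) / P(X≥2).
P(X=2) = C(9,2)·0.10^2·0.90^7 = 0.1721869
P(X≥2) = 1 − 0.3874205 − 0.3874205 = 0.2251590
Ratio = 0.1721869 / 0.2251590 = 0.7647346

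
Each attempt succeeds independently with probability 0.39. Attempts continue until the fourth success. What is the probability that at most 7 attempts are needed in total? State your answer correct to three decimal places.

Finishing within 7 attempts ⇔ at least 4 successes in the first 7. With X ~ Binomial(7, 0.39), P(Y ≤ 7) = 1 − P(X ≤ 3).
  k=0: C(7,0)·0.39^0·0.61^7 = 0.03143
  k=1: C(7,1)·0.39^1·0.61^6 = 0.14065
  k=2: C(7,2)·0.39^2·0.61^5 = 0.26977
  k=3: C(7,3)·0.39^3·0.61^4 = 0.28746
1 − 0.72931 = 0.27069

0.271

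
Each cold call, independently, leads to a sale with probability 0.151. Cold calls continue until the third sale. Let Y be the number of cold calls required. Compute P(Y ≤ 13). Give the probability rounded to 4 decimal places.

0.3118

Finishing within 13 cold calls ⇔ at least 3 successes in the first 13. With X ~ Binomial(13, 0.151), P(Y ≤ 13) = 1 − P(X ≤ 2).
  k=0: C(13,0)·0.151^0·0.849^13 = 0.119069
  k=1: C(13,1)·0.151^1·0.849^12 = 0.275304
  k=2: C(13,2)·0.151^2·0.849^11 = 0.293787
1 − 0.688161 = 0.311839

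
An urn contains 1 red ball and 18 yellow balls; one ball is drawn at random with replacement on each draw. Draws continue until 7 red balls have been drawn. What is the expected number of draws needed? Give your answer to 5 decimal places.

133.00000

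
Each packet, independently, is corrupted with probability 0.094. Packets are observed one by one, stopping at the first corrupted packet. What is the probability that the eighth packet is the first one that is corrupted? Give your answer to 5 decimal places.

Geometric (trials to first success), p = 0.094.
P(Y = 8) = (1−p)^7 · p = 0.50107 · 0.094 = 0.0471005

0.04710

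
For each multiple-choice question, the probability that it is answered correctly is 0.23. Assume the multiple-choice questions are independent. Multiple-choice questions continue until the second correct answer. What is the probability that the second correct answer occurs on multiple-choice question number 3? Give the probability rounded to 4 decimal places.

0.0815

Y = trial on which the second success occurs; negative binomial, r=2, p=0.23.
P(Y=3) = C(2,1) · p^2 · (1−p)^1
= 2 · 0.0529 · 0.77 = 0.081466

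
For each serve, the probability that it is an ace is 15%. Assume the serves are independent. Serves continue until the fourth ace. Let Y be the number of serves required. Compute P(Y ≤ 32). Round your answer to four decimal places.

0.7279

Finishing within 32 serves ⇔ at least 4 successes in the first 32. With X ~ Binomial(32, 0.15), P(Y ≤ 32) = 1 − P(X ≤ 3).
  k=0: C(32,0)·0.15^0·0.85^32 = 0.005513
  k=1: C(32,1)·0.15^1·0.85^31 = 0.031133
  k=2: C(32,2)·0.15^2·0.85^30 = 0.085159
  k=3: C(32,3)·0.15^3·0.85^29 = 0.150281
1 − 0.272087 = 0.727913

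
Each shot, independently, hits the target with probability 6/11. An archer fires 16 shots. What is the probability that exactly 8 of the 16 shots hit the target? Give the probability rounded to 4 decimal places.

0.1838

X ~ Binomial(n=16, p=0.545455).
P(X=8) = C(16,8) · p^8 · (1−p)^8
= 12870 · 0.0078355 · 0.0018223 = 0.183766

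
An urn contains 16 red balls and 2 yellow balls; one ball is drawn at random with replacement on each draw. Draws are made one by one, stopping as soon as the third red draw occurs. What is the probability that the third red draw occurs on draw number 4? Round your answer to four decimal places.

Y = trial on which the third success occurs; negative binomial, r=3, p=0.888889.
P(Y=4) = C(3,2) · p^3 · (1−p)^1
= 3 · 0.70233 · 0.11111 = 0.234111

0.2341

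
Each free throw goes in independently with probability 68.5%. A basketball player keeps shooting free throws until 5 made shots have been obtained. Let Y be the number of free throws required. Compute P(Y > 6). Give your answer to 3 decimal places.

0.612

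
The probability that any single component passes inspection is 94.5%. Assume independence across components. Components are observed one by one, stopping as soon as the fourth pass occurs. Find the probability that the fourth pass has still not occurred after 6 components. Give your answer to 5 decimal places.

0.00293

Needing more than 6 components ⇔ fewer than 4 successes in the first 6. With X ~ Binomial(6, 0.945), P(Y > 6) = P(X ≤ 3).
  k=0: C(6,0)·0.945^0·0.055^6 = 0.0000000
  k=1: C(6,1)·0.945^1·0.055^5 = 0.0000029
  k=2: C(6,2)·0.945^2·0.055^4 = 0.0001226
  k=3: C(6,3)·0.945^3·0.055^3 = 0.0028081
P(X ≤ 3) = 0.0029336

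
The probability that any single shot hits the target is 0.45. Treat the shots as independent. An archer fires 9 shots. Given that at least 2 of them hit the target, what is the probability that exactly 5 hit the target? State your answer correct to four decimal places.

X ~ Binomial(9, 0.45). Want P(X=5 | X≥2) = P(X=5) / P(X≥2).
P(X=5) = C(9,5)·0.45^5·0.55^4 = 0.212757
P(X≥2) = 1 − 0.004605 − 0.033912 = 0.961482
Ratio = 0.212757 / 0.961482 = 0.221280

0.2213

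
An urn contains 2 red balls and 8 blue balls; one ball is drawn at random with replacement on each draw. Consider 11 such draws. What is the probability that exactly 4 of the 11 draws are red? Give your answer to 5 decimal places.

0.11073

X ~ Binomial(n=11, p=0.20).
P(X=4) = C(11,4) · p^4 · (1−p)^7
= 330 · 0.0016 · 0.20972 = 0.1107296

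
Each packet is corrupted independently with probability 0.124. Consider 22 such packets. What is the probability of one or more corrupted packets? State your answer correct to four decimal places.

0.9457

P(at least one) = 1 − P(none) = 1 − (1 − 0.124)^22
= 1 − 0.054336 = 0.945664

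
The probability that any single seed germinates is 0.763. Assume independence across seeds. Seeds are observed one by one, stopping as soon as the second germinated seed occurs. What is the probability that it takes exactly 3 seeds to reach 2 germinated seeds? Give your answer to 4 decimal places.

0.2759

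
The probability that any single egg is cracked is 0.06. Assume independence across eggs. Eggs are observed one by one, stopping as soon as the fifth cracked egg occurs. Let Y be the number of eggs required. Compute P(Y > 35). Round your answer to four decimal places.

0.9437

Needing more than 35 eggs ⇔ fewer than 5 successes in the first 35. With X ~ Binomial(35, 0.06), P(Y > 35) = P(X ≤ 4).
  k=0: C(35,0)·0.06^0·0.94^35 = 0.114677
  k=1: C(35,1)·0.06^1·0.94^34 = 0.256192
  k=2: C(35,2)·0.06^2·0.94^33 = 0.277996
  k=3: C(35,3)·0.06^3·0.94^32 = 0.195189
  k=4: C(35,4)·0.06^4·0.94^31 = 0.099671
P(X ≤ 4) = 0.943725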